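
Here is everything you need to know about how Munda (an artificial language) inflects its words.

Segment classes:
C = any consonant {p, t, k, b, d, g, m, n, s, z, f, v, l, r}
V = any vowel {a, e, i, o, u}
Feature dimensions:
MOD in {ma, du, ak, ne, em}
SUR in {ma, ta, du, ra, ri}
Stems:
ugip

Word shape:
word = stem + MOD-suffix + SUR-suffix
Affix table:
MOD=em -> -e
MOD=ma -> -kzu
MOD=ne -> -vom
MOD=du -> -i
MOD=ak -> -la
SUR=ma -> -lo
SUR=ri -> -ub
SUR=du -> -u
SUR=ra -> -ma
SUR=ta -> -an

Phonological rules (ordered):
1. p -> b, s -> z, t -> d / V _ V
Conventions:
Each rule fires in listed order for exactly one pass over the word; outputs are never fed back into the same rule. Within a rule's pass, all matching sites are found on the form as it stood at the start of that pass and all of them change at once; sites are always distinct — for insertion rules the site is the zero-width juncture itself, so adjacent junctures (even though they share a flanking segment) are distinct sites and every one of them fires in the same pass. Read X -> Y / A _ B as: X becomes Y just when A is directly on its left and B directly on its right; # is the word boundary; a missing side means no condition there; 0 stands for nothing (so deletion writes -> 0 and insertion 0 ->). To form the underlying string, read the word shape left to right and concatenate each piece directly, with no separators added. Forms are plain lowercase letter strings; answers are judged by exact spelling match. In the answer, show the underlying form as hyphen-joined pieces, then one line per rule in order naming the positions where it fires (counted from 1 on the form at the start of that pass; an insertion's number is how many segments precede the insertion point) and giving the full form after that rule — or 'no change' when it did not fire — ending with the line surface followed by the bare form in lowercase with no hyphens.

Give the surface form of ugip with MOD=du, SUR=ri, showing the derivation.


underlying: ugip-i-ub
1. p -> b, s -> z, t -> d / V _ V: fires at position(s) 4: ugibiub
surface: ugibiub


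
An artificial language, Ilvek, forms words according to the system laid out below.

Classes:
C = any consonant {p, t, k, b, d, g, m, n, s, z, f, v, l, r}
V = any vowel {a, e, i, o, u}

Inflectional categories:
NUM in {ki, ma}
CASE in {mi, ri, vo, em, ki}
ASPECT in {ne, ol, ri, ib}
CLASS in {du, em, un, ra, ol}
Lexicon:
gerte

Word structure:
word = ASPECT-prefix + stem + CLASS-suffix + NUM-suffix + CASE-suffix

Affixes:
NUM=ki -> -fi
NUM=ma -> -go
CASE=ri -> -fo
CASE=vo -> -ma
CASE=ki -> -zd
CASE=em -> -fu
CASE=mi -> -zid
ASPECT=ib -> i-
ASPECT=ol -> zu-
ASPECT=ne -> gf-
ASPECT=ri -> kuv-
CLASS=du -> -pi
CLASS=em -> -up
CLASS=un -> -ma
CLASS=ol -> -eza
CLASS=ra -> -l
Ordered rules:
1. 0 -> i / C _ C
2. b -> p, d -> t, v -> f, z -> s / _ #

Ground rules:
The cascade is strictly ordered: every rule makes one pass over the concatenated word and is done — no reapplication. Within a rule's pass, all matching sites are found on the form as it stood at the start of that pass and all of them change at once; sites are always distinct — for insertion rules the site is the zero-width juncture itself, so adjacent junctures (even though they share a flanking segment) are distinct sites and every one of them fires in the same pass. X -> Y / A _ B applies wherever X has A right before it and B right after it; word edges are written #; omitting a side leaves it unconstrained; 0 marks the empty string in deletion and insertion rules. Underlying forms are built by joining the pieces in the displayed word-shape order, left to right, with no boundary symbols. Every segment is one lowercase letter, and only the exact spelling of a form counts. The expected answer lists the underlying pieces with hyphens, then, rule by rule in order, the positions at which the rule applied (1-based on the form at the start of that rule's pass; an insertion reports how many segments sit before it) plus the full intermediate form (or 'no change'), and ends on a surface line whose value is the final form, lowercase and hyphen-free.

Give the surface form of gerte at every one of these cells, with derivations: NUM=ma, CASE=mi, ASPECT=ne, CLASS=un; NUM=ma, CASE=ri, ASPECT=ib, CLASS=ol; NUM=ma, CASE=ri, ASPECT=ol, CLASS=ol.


cell NUM=ma, CASE=mi, ASPECT=ne, CLASS=un:
underlying: gf-gerte-ma-go-zid
1. 0 -> i / C _ C: inserts after position(s) 1, 2, 5: gifigeritemagozid
2. b -> p, d -> t, v -> f, z -> s / _ #: fires at position(s) 17: gifigeritemagozit
surface: gifigeritemagozit

cell NUM=ma, CASE=ri, ASPECT=ib, CLASS=ol:
underlying: i-gerte-eza-go-fo
1. 0 -> i / C _ C: inserts after position(s) 4: igeriteezagofo
2. b -> p, d -> t, v -> f, z -> s / _ #: no change
surface: igeriteezagofo

cell NUM=ma, CASE=ri, ASPECT=ol, CLASS=ol:
underlying: zu-gerte-eza-go-fo
1. 0 -> i / C _ C: inserts after position(s) 5: zugeriteezagofo
2. b -> p, d -> t, v -> f, z -> s / _ #: no change
surface: zugeriteezagofo


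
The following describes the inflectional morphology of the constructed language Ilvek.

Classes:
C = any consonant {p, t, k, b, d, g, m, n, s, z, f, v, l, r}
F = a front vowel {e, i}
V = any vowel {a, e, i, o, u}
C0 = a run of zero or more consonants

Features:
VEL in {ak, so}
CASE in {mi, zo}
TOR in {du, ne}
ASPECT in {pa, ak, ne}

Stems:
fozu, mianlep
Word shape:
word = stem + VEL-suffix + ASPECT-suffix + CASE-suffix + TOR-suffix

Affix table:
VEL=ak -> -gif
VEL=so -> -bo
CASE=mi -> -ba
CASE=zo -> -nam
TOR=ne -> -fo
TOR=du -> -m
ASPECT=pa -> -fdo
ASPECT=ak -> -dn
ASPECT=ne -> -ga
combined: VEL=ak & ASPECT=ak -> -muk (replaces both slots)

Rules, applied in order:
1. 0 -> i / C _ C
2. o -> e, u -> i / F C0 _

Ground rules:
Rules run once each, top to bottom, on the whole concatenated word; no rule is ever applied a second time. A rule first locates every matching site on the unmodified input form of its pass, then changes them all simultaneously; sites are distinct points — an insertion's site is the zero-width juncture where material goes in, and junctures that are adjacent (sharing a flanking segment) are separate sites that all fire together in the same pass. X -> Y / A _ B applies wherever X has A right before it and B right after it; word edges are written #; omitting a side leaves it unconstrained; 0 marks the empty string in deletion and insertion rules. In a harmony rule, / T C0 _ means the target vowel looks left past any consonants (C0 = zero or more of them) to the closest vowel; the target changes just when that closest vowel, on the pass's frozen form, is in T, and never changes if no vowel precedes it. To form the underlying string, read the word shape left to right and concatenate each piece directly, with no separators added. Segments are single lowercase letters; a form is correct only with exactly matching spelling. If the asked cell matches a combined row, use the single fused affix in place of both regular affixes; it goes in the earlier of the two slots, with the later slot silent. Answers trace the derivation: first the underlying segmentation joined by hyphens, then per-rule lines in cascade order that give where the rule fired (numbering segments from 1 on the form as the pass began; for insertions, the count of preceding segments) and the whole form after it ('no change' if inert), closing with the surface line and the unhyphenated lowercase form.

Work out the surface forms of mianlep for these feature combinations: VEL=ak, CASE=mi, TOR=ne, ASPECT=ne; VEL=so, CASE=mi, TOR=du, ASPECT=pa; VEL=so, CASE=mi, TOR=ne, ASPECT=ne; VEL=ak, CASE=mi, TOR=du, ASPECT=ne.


cell VEL=ak, CASE=mi, TOR=ne, ASPECT=ne:
underlying: mianlep-gif-ga-ba-fo
1. 0 -> i / C _ C: inserts after position(s) 4, 7, 10: mianilepigifigabafo
2. o -> e, u -> i / F C0 _: no change
surface: mianilepigifigabafo

cell VEL=so, CASE=mi, TOR=du, ASPECT=pa:
underlying: mianlep-bo-fdo-ba-m
1. 0 -> i / C _ C: inserts after position(s) 4, 7, 10: mianilepibofidobam
2. o -> e, u -> i / F C0 _: fires at position(s) 11, 15: mianilepibefidebam
surface: mianilepibefidebam

cell VEL=so, CASE=mi, TOR=ne, ASPECT=ne:
underlying: mianlep-bo-ga-ba-fo
1. 0 -> i / C _ C: inserts after position(s) 4, 7: mianilepibogabafo
2. o -> e, u -> i / F C0 _: fires at position(s) 11: mianilepibegabafo
surface: mianilepibegabafo

cell VEL=ak, CASE=mi, TOR=du, ASPECT=ne:
underlying: mianlep-gif-ga-ba-m
1. 0 -> i / C _ C: inserts after position(s) 4, 7, 10: mianilepigifigabam
2. o -> e, u -> i / F C0 _: no change
surface: mianilepigifigabam


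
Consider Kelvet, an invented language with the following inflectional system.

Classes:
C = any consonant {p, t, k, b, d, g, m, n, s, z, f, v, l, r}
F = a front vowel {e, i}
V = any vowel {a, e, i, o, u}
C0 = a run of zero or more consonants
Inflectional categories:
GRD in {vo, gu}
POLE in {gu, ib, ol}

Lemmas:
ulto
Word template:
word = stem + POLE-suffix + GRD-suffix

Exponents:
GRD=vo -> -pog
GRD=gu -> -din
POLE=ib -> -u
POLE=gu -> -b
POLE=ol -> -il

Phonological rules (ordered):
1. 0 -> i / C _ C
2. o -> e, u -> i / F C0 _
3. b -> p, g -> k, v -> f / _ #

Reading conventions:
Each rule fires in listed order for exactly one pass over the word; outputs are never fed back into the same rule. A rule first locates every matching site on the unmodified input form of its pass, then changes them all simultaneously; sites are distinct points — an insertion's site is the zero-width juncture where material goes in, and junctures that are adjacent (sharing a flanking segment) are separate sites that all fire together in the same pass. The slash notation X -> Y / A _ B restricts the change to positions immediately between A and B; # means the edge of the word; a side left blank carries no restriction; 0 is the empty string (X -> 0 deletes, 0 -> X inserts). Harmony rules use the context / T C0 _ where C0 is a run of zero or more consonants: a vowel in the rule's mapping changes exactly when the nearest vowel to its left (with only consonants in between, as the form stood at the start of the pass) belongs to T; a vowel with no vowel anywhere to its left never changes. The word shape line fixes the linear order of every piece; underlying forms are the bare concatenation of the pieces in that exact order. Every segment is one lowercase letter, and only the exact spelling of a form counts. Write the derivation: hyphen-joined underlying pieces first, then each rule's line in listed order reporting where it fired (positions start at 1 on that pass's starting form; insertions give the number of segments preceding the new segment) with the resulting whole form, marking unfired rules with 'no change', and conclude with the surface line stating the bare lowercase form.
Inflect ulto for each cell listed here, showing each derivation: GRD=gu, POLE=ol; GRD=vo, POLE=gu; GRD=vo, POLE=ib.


cell GRD=gu, POLE=ol:
underlying: ulto-il-din
1. 0 -> i / C _ C: inserts after position(s) 2, 6: ulitoilidin
2. o -> e, u -> i / F C0 _: fires at position(s) 5: uliteilidin
3. b -> p, g -> k, v -> f / _ #: no change
surface: uliteilidin

cell GRD=vo, POLE=gu:
underlying: ulto-b-pog
1. 0 -> i / C _ C: inserts after position(s) 2, 5: ulitobipog
2. o -> e, u -> i / F C0 _: fires at position(s) 5, 9: ulitebipeg
3. b -> p, g -> k, v -> f / _ #: fires at position(s) 10: ulitebipek
surface: ulitebipek

cell GRD=vo, POLE=ib:
underlying: ulto-u-pog
1. 0 -> i / C _ C: inserts after position(s) 2: ulitoupog
2. o -> e, u -> i / F C0 _: fires at position(s) 5: uliteupog
3. b -> p, g -> k, v -> f / _ #: fires at position(s) 9: uliteupok
surface: uliteupok


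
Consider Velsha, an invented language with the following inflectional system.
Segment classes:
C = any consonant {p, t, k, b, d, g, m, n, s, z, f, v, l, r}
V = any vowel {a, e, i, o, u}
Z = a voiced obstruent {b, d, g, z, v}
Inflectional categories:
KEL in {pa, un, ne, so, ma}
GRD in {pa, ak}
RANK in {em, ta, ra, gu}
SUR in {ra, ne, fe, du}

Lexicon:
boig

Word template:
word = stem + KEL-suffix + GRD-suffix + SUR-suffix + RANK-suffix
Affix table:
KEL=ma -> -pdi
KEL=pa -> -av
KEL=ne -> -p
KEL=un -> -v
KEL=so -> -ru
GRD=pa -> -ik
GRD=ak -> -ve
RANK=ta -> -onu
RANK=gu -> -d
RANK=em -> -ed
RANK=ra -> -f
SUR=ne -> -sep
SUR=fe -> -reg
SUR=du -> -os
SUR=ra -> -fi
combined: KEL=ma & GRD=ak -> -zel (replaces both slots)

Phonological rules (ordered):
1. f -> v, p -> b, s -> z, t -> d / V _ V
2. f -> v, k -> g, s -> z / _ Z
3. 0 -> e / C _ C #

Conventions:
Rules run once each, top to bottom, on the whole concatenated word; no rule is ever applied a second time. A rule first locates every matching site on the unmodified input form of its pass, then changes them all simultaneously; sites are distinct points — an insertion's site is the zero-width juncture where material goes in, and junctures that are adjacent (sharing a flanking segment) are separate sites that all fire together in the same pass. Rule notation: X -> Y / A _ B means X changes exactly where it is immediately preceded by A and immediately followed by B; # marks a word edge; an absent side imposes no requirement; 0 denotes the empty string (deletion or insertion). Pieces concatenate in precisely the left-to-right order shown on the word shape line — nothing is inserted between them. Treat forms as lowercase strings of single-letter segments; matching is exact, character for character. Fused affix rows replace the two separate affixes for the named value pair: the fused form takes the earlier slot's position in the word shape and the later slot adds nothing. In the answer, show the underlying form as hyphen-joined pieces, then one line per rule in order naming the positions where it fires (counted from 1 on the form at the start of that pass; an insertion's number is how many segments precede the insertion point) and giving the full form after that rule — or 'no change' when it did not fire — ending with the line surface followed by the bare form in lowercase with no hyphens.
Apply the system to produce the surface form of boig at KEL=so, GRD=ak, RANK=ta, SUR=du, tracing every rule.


underlying: boig-ru-ve-os-onu
1. f -> v, p -> b, s -> z, t -> d / V _ V: fires at position(s) 10: boigruveozonu
2. f -> v, k -> g, s -> z / _ Z: no change
3. 0 -> e / C _ C #: no change
surface: boigruveozonu


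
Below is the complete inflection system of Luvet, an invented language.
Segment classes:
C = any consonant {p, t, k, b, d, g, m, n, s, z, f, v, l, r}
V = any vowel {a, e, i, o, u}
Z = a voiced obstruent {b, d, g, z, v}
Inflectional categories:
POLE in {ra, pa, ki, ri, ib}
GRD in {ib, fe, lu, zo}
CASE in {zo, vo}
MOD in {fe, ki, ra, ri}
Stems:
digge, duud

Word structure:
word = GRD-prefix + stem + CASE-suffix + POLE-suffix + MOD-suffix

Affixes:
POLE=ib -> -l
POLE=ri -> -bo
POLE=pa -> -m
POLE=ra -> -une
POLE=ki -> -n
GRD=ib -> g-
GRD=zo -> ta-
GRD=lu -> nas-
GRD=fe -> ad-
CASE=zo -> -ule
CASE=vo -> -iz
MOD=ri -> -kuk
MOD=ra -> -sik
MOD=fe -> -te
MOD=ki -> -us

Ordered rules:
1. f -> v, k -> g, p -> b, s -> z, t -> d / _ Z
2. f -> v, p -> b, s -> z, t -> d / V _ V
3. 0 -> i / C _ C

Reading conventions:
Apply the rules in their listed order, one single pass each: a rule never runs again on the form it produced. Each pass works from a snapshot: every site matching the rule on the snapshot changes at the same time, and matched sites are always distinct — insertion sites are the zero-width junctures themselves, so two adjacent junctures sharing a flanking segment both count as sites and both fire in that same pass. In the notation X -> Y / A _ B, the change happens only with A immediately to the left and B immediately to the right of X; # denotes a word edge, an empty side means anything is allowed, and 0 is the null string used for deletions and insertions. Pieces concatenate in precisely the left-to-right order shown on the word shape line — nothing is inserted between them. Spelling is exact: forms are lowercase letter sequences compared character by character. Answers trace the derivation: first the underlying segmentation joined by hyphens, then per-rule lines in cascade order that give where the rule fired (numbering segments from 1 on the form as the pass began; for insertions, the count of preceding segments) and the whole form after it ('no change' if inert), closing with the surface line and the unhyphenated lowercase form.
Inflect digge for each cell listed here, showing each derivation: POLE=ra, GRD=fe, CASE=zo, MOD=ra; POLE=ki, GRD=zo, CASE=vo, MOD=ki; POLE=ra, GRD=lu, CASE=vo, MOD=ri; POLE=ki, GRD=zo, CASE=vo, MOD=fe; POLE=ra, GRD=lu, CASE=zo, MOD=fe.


cell POLE=ra, GRD=fe, CASE=zo, MOD=ra:
underlying: ad-digge-ule-une-sik
1. f -> v, k -> g, p -> b, s -> z, t -> d / _ Z: no change
2. f -> v, p -> b, s -> z, t -> d / V _ V: fires at position(s) 14: addiggeuleunezik
3. 0 -> i / C _ C: inserts after position(s) 2, 5: adidigigeuleunezik
surface: adidigigeuleunezik

cell POLE=ki, GRD=zo, CASE=vo, MOD=ki:
underlying: ta-digge-iz-n-us
1. f -> v, k -> g, p -> b, s -> z, t -> d / _ Z: no change
2. f -> v, p -> b, s -> z, t -> d / V _ V: no change
3. 0 -> i / C _ C: inserts after position(s) 5, 9: tadigigeizinus
surface: tadigigeizinus

cell POLE=ra, GRD=lu, CASE=vo, MOD=ri:
underlying: nas-digge-iz-une-kuk
1. f -> v, k -> g, p -> b, s -> z, t -> d / _ Z: fires at position(s) 3: nazdiggeizunekuk
2. f -> v, p -> b, s -> z, t -> d / V _ V: no change
3. 0 -> i / C _ C: inserts after position(s) 3, 6: nazidigigeizunekuk
surface: nazidigigeizunekuk

cell POLE=ki, GRD=zo, CASE=vo, MOD=fe:
underlying: ta-digge-iz-n-te
1. f -> v, k -> g, p -> b, s -> z, t -> d / _ Z: no change
2. f -> v, p -> b, s -> z, t -> d / V _ V: no change
3. 0 -> i / C _ C: inserts after position(s) 5, 9, 10: tadigigeizinite
surface: tadigigeizinite

cell POLE=ra, GRD=lu, CASE=zo, MOD=fe:
underlying: nas-digge-ule-une-te
1. f -> v, k -> g, p -> b, s -> z, t -> d / _ Z: fires at position(s) 3: nazdiggeuleunete
2. f -> v, p -> b, s -> z, t -> d / V _ V: fires at position(s) 15: nazdiggeuleunede
3. 0 -> i / C _ C: inserts after position(s) 3, 6: nazidigigeuleunede
surface: nazidigigeuleunede


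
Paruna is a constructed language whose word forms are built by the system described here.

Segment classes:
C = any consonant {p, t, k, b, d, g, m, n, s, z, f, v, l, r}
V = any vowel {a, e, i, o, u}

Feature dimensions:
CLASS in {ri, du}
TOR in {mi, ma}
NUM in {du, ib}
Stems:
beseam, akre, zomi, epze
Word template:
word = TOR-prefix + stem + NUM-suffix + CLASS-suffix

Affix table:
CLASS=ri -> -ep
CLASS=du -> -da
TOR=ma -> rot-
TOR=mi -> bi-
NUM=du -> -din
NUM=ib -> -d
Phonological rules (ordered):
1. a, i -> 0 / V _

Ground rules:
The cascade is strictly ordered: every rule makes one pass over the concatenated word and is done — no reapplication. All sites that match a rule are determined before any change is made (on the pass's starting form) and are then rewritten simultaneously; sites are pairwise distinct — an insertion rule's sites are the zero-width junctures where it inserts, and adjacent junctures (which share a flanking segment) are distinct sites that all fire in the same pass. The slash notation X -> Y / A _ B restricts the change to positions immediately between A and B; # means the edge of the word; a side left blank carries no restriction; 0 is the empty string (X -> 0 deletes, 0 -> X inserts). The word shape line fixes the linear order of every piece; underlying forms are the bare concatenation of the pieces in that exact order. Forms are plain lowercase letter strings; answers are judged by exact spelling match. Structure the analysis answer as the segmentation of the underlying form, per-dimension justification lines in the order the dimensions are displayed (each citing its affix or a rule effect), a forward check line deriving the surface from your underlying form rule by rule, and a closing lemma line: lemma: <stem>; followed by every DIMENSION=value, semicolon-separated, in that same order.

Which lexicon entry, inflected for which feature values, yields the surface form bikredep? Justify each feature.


underlying: bi-akre-d-ep
CLASS=ri - signalled by the affix -ep
TOR=mi - signalled by the affix bi-
NUM=ib - signalled by the affix -d
check: biakredep -> bikredep
lemma: akre; CLASS=ri; TOR=mi; NUM=ib


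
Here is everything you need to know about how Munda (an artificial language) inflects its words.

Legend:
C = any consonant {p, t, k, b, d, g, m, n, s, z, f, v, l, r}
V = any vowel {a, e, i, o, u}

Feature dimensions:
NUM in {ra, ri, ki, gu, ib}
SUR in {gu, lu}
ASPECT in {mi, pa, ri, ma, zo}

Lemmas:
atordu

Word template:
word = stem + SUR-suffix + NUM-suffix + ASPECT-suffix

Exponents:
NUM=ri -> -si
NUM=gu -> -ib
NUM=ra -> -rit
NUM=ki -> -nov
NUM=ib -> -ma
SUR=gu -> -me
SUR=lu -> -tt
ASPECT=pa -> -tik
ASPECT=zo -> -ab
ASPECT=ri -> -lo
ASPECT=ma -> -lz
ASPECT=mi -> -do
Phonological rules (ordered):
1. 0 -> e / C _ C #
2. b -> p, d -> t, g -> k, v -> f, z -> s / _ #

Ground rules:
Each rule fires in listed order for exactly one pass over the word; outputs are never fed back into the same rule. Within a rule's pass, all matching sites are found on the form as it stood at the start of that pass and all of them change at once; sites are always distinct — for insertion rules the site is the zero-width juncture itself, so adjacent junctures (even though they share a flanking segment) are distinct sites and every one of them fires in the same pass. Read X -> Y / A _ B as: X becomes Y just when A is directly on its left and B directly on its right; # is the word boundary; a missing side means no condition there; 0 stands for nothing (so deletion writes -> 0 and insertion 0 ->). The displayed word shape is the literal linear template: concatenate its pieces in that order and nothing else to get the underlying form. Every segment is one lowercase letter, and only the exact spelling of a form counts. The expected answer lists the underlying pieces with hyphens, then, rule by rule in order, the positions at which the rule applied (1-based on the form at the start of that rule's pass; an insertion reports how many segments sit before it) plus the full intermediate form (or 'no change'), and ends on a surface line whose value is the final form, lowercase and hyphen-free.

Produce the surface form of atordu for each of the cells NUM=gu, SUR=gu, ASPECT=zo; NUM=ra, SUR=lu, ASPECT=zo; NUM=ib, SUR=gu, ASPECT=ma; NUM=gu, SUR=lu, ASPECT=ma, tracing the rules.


cell NUM=gu, SUR=gu, ASPECT=zo:
underlying: atordu-me-ib-ab
1. 0 -> e / C _ C #: no change
2. b -> p, d -> t, g -> k, v -> f, z -> s / _ #: fires at position(s) 12: atordumeibap
surface: atordumeibap

cell NUM=ra, SUR=lu, ASPECT=zo:
underlying: atordu-tt-rit-ab
1. 0 -> e / C _ C #: no change
2. b -> p, d -> t, g -> k, v -> f, z -> s / _ #: fires at position(s) 13: atorduttritap
surface: atorduttritap

cell NUM=ib, SUR=gu, ASPECT=ma:
underlying: atordu-me-ma-lz
1. 0 -> e / C _ C #: inserts after position(s) 11: atordumemalez
2. b -> p, d -> t, g -> k, v -> f, z -> s / _ #: fires at position(s) 13: atordumemales
surface: atordumemales

cell NUM=gu, SUR=lu, ASPECT=ma:
underlying: atordu-tt-ib-lz
1. 0 -> e / C _ C #: inserts after position(s) 11: atorduttiblez
2. b -> p, d -> t, g -> k, v -> f, z -> s / _ #: fires at position(s) 13: atorduttibles
surface: atorduttibles


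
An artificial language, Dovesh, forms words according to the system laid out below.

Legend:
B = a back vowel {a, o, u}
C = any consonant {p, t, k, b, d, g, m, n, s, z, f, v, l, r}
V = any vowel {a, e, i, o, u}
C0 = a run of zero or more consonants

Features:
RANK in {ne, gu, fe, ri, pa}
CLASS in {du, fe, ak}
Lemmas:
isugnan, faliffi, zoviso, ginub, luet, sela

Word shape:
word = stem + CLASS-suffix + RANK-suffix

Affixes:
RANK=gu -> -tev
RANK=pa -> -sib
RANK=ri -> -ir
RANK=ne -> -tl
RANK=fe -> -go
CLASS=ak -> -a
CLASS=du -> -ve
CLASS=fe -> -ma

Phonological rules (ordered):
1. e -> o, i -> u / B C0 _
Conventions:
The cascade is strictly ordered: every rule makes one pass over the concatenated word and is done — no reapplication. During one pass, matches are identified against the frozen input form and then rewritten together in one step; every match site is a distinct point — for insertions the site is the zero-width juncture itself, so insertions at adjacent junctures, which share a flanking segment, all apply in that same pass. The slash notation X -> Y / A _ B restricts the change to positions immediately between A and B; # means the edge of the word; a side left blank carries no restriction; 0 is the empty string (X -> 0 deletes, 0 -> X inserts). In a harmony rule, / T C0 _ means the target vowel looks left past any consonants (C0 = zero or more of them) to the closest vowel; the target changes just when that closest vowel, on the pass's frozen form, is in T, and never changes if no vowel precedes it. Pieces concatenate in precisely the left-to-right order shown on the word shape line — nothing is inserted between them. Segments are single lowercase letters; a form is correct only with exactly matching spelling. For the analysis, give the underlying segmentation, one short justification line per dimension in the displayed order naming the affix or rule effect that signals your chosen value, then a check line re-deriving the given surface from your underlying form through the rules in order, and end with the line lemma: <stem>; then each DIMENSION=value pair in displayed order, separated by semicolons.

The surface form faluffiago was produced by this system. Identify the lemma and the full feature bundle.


underlying: faliffi-a-go
RANK=fe - signalled by the affix -go
CLASS=ak - signalled by the affix -a
check: faliffiago -> faluffiago
lemma: faliffi; RANK=fe; CLASS=ak


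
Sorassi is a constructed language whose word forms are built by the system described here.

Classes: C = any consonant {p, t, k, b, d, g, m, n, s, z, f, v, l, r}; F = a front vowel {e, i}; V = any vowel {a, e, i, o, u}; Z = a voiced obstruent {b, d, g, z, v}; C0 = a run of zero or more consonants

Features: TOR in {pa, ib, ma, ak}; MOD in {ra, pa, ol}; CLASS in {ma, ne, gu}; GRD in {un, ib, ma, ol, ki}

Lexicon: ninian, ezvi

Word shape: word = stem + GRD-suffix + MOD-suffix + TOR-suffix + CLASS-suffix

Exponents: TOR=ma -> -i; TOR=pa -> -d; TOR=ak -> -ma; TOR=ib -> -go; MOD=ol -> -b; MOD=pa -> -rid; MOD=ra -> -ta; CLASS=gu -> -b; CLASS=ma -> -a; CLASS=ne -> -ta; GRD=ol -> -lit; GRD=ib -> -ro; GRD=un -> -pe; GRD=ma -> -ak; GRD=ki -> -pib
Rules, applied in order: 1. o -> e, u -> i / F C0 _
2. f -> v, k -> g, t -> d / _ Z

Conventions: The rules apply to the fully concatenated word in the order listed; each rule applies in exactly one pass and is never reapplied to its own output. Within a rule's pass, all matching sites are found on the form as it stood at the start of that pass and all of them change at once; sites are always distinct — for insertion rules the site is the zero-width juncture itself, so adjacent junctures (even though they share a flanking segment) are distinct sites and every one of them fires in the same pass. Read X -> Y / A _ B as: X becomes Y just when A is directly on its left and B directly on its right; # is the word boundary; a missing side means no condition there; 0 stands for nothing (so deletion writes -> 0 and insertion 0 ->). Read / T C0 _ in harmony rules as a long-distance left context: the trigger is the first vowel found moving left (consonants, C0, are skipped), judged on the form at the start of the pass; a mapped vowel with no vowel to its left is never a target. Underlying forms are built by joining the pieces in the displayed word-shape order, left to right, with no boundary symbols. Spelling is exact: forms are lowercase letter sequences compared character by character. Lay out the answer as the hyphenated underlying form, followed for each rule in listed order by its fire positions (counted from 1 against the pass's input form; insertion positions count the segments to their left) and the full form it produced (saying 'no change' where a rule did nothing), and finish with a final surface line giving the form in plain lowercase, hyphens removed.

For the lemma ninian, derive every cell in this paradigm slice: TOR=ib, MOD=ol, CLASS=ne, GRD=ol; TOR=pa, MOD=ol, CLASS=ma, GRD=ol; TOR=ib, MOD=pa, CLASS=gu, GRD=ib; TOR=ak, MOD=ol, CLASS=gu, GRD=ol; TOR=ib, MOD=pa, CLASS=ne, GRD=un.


cell TOR=ib, MOD=ol, CLASS=ne, GRD=ol:
underlying: ninian-lit-b-go-ta
1. o -> e, u -> i / F C0 _: fires at position(s) 12: ninianlitbgeta
2. f -> v, k -> g, t -> d / _ Z: fires at position(s) 9: ninianlidbgeta
surface: ninianlidbgeta

cell TOR=pa, MOD=ol, CLASS=ma, GRD=ol:
underlying: ninian-lit-b-d-a
1. o -> e, u -> i / F C0 _: no change
2. f -> v, k -> g, t -> d / _ Z: fires at position(s) 9: ninianlidbda
surface: ninianlidbda

cell TOR=ib, MOD=pa, CLASS=gu, GRD=ib:
underlying: ninian-ro-rid-go-b
1. o -> e, u -> i / F C0 _: fires at position(s) 13: ninianroridgeb
2. f -> v, k -> g, t -> d / _ Z: no change
surface: ninianroridgeb

cell TOR=ak, MOD=ol, CLASS=gu, GRD=ol:
underlying: ninian-lit-b-ma-b
1. o -> e, u -> i / F C0 _: no change
2. f -> v, k -> g, t -> d / _ Z: fires at position(s) 9: ninianlidbmab
surface: ninianlidbmab

cell TOR=ib, MOD=pa, CLASS=ne, GRD=un:
underlying: ninian-pe-rid-go-ta
1. o -> e, u -> i / F C0 _: fires at position(s) 13: ninianperidgeta
2. f -> v, k -> g, t -> d / _ Z: no change
surface: ninianperidgeta


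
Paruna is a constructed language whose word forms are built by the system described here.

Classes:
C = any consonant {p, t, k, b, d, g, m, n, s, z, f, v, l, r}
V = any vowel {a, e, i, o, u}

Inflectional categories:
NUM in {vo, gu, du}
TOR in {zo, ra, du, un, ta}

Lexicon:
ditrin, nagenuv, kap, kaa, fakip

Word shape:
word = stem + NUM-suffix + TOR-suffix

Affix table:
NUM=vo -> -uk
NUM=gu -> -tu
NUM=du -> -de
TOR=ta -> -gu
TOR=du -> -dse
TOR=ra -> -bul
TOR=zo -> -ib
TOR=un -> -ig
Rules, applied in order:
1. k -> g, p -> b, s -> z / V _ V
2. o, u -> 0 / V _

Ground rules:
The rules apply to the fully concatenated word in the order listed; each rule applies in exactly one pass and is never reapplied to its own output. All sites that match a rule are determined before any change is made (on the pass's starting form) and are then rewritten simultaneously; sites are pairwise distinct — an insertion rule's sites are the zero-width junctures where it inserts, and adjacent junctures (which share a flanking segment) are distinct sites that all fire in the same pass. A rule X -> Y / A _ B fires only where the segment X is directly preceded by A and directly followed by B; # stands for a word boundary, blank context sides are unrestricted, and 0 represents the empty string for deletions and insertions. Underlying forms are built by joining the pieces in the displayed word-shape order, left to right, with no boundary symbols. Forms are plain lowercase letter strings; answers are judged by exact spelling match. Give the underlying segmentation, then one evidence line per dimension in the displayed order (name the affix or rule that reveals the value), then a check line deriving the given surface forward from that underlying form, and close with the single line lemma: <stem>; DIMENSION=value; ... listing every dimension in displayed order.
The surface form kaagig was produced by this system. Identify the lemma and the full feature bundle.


underlying: kaa-uk-ig
NUM=vo - signalled by the affix -uk
TOR=un - signalled by the affix -ig
check: kaaukig -> kaaugig -> kaagig
lemma: kaa; NUM=vo; TOR=un


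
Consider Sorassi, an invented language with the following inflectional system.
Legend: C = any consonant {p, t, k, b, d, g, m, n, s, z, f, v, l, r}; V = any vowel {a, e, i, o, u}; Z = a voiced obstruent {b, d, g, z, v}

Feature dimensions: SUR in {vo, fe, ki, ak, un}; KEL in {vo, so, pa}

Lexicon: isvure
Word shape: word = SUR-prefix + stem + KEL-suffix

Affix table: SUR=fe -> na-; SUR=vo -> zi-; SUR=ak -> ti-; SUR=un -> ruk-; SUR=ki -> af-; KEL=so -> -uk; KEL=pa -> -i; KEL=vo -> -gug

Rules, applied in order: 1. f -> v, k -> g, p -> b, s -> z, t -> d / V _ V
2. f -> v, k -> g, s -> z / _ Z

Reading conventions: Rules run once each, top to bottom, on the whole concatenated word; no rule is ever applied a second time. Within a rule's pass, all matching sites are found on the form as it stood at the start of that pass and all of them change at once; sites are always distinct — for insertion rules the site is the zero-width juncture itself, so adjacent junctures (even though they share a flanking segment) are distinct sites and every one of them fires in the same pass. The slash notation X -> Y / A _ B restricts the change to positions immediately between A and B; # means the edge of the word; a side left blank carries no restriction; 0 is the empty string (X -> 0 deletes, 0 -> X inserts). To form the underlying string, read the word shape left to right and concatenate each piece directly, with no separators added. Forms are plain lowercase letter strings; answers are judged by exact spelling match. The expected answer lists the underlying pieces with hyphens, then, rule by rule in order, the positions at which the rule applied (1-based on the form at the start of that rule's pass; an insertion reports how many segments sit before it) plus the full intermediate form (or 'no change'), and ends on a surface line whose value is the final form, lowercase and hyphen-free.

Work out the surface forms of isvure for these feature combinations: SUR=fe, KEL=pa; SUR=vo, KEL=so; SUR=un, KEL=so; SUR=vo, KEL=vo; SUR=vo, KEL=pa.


cell SUR=fe, KEL=pa:
underlying: na-isvure-i
1. f -> v, k -> g, p -> b, s -> z, t -> d / V _ V: no change
2. f -> v, k -> g, s -> z / _ Z: fires at position(s) 4: naizvurei
surface: naizvurei

cell SUR=vo, KEL=so:
underlying: zi-isvure-uk
1. f -> v, k -> g, p -> b, s -> z, t -> d / V _ V: no change
2. f -> v, k -> g, s -> z / _ Z: fires at position(s) 4: ziizvureuk
surface: ziizvureuk

cell SUR=un, KEL=so:
underlying: ruk-isvure-uk
1. f -> v, k -> g, p -> b, s -> z, t -> d / V _ V: fires at position(s) 3: rugisvureuk
2. f -> v, k -> g, s -> z / _ Z: fires at position(s) 5: rugizvureuk
surface: rugizvureuk

cell SUR=vo, KEL=vo:
underlying: zi-isvure-gug
1. f -> v, k -> g, p -> b, s -> z, t -> d / V _ V: no change
2. f -> v, k -> g, s -> z / _ Z: fires at position(s) 4: ziizvuregug
surface: ziizvuregug

cell SUR=vo, KEL=pa:
underlying: zi-isvure-i
1. f -> v, k -> g, p -> b, s -> z, t -> d / V _ V: no change
2. f -> v, k -> g, s -> z / _ Z: fires at position(s) 4: ziizvurei
surface: ziizvurei


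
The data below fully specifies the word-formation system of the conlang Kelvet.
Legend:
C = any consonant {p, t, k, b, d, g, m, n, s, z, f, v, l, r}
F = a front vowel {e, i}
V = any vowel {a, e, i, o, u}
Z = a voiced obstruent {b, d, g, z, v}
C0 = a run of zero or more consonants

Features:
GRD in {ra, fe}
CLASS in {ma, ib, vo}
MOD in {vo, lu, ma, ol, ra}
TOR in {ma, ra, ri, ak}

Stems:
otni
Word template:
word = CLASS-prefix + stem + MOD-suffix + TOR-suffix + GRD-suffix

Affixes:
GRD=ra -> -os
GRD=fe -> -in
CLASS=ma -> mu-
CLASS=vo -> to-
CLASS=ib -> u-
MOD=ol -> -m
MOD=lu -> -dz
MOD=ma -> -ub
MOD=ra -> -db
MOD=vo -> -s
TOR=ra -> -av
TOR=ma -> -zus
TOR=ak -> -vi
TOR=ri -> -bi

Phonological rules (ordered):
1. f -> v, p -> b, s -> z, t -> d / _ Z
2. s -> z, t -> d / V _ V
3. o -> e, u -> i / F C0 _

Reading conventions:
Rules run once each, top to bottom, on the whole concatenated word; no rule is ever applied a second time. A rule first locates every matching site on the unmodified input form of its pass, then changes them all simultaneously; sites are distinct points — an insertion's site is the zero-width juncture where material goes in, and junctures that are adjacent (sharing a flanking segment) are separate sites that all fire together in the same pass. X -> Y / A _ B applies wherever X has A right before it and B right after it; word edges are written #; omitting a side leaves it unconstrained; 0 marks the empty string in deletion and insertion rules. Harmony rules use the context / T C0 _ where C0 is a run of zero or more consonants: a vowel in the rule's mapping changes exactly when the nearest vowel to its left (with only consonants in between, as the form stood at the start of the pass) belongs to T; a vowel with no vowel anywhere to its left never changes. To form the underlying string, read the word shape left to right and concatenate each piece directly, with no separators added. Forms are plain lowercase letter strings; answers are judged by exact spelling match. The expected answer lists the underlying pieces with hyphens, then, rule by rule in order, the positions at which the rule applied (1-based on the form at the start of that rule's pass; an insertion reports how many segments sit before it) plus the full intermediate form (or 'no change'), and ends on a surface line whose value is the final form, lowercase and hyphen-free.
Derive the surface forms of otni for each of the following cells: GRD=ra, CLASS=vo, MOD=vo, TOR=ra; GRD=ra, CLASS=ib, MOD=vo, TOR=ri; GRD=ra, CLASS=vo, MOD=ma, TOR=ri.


cell GRD=ra, CLASS=vo, MOD=vo, TOR=ra:
underlying: to-otni-s-av-os
1. f -> v, p -> b, s -> z, t -> d / _ Z: no change
2. s -> z, t -> d / V _ V: fires at position(s) 7: tootnizavos
3. o -> e, u -> i / F C0 _: no change
surface: tootnizavos

cell GRD=ra, CLASS=ib, MOD=vo, TOR=ri:
underlying: u-otni-s-bi-os
1. f -> v, p -> b, s -> z, t -> d / _ Z: fires at position(s) 6: uotnizbios
2. s -> z, t -> d / V _ V: no change
3. o -> e, u -> i / F C0 _: fires at position(s) 9: uotnizbies
surface: uotnizbies

cell GRD=ra, CLASS=vo, MOD=ma, TOR=ri:
underlying: to-otni-ub-bi-os
1. f -> v, p -> b, s -> z, t -> d / _ Z: no change
2. s -> z, t -> d / V _ V: no change
3. o -> e, u -> i / F C0 _: fires at position(s) 7, 11: tootniibbies
surface: tootniibbies


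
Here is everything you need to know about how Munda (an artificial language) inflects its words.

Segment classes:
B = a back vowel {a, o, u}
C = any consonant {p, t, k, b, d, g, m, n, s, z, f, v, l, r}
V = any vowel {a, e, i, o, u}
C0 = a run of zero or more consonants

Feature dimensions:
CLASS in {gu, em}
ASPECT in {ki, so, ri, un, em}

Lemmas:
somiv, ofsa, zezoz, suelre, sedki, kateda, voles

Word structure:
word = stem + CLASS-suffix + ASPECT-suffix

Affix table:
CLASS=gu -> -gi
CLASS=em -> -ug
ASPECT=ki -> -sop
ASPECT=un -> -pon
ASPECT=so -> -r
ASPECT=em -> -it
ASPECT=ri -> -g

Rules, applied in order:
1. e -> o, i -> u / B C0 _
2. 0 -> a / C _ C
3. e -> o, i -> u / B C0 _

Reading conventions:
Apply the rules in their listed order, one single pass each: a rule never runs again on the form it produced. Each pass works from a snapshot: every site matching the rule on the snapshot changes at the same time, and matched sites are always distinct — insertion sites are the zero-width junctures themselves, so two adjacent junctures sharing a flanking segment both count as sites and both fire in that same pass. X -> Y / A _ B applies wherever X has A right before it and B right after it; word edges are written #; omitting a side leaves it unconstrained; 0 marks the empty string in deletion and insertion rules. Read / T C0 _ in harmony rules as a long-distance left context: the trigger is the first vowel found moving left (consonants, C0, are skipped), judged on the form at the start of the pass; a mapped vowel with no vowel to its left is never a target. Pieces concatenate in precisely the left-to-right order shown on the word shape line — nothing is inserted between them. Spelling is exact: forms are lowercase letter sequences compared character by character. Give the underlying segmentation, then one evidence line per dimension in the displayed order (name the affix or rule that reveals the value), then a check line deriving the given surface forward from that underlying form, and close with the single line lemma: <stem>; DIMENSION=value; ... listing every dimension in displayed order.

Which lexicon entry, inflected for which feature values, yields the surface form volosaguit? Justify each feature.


underlying: voles-gi-it
CLASS=gu - signalled by the affix -gi
ASPECT=em - signalled by the affix -it
check: volesgiit -> volosgiit -> volosagiit -> volosaguit
lemma: voles; CLASS=gu; ASPECT=em


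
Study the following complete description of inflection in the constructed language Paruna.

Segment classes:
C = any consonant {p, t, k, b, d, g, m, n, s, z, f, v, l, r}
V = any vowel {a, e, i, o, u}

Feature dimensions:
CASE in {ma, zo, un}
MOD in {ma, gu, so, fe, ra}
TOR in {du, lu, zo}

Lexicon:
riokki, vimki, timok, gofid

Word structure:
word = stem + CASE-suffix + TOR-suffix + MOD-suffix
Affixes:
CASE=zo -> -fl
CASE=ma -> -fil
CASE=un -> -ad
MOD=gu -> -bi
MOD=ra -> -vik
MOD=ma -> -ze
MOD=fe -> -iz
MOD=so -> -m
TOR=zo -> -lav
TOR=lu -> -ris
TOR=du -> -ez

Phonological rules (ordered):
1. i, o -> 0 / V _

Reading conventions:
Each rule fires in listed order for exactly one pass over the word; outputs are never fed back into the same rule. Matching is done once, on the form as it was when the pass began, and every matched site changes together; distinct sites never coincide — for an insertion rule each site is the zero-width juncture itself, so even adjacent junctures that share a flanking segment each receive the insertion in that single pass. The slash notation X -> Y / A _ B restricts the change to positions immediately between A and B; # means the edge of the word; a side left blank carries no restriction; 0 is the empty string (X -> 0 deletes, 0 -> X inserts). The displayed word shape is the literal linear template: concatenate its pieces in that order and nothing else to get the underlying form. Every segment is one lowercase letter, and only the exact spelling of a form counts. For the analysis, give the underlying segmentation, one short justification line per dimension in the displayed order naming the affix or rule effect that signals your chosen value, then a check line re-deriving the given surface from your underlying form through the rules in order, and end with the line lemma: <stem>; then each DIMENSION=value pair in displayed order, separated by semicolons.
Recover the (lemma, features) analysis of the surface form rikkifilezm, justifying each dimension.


underlying: riokki-fil-ez-m
CASE=ma - signalled by the affix -fil
MOD=so - signalled by the affix -m
TOR=du - signalled by the affix -ez
check: riokkifilezm -> rikkifilezm
lemma: riokki; CASE=ma; MOD=so; TOR=du
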